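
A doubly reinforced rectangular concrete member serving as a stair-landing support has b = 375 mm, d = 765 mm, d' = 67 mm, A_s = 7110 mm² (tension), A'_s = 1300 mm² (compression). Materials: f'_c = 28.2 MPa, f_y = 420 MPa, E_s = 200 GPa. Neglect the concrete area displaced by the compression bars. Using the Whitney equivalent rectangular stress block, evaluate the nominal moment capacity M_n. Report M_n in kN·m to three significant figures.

M_n ≈ 1920 kN·m

Assume both tension and compression steel yield.
Net tension couple steel: A_s − A'_s = 5810 mm².
a = (A_s − A'_s) f_y / (0.85 f'_c b) = 2440200/(0.85 × 28.2 × 375) = 271.47 mm.
c = a/β₁ = 271.47/0.849 = 319.75 mm; ε'_s = 0.003(c − d')/c = 0.0024 ≥ f_y/E_s = 0.0021, so compression steel does yield.
M_n = (A_s − A'_s) f_y (d − a/2) + A'_s f_y (d − d') = [2440200 × (765 − 135.735) + 546000 × (765 − 67)] × 10⁻⁶ = 1535.53 + 381.11 = 1916.64 kN·m.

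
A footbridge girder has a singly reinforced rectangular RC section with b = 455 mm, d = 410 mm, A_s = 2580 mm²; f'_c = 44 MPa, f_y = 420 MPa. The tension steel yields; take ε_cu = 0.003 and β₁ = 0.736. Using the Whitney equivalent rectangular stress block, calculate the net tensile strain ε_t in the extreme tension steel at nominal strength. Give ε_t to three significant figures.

a = A_s f_y/(0.85 f'_c b) = 63.68 mm.
β₁ = 0.736, so c = a/β₁ = 63.68/0.736 = 86.52 mm.
From the linear strain diagram with ε_cu = 0.003: ε_t = 0.003 (d − c)/c = 0.003 × (410 − 86.52)/86.52 = 0.0112.
Since ε_t ≥ 0.005, the section is tension-controlled.

ε_t ≈ 0.0112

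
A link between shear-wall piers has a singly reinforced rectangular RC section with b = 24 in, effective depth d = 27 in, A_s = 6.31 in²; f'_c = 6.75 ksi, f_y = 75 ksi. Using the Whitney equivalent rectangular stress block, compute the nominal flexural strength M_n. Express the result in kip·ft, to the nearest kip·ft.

T = A_s f_y = 6.31 × 75 = 473.25 kips.
a = T/(0.85 f'_c b) = 473.25/(0.85 × 6.75 × 24) = 3.437 in.
M_n = T(d − a/2) = 473.25 × (27 − 1.7185) = 11964.5 kip·in = 11964.5/12 = 997.04 kip·ft.

M_n ≈ 997 kip·ft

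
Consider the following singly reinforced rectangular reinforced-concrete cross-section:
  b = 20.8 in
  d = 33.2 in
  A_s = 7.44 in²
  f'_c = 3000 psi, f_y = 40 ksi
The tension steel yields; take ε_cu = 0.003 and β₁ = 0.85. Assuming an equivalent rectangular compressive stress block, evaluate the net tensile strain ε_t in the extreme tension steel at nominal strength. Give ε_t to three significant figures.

a = A_s f_y/(0.85 f'_c b) = 5.611 in.
β₁ = 0.85, so c = a/β₁ = 5.611/0.85 = 6.601 in.
From the linear strain diagram with ε_cu = 0.003: ε_t = 0.003 (d − c)/c = 0.003 × (33.2 − 6.601)/6.601 = 0.0121.
Since ε_t ≥ 0.005, the section is tension-controlled.

ε_t ≈ 0.0121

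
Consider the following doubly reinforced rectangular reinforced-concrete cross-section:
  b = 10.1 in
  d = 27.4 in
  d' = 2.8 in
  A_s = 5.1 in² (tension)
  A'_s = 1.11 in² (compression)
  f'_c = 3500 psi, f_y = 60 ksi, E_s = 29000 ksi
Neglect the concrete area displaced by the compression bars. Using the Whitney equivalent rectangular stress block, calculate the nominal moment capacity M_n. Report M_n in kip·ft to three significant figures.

M_n ≈ 604 kip·ft

Assume both steels yield.
a = (A_s − A'_s) f_y/(0.85 f'_c b) = (5.1 − 1.11) × 60/(0.85 × 3.5 × 10.1) = 7.967 in.
c = a/β₁ = 7.967/0.85 = 9.373 in; ε'_s = 0.003(c − d')/c = 0.0021 ≥ ε_y = 0.0021, so the compression steel yields.
M_n = (A_s − A'_s) f_y (d − a/2) + A'_s f_y (d − d') = 239.4 × (27.4 − 3.9835) + 66.6 × (27.4 − 2.8) = 5605.9 + 1638.4 = 7244.3 kip·in = 7244.3/12 = 603.69 kip·ft.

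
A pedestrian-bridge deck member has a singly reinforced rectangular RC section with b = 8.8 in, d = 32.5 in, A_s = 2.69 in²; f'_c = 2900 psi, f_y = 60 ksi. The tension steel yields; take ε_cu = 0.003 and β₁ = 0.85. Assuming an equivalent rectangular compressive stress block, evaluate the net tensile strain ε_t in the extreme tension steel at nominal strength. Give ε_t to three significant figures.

ε_t ≈ 0.00814

a = A_s f_y/(0.85 f'_c b) = 7.441 in.
β₁ = 0.85, so c = a/β₁ = 7.441/0.85 = 8.754 in.
From the linear strain diagram with ε_cu = 0.003: ε_t = 0.003 (d − c)/c = 0.003 × (32.5 − 8.754)/8.754 = 0.00814.
Since ε_t ≥ 0.005, the section is tension-controlled.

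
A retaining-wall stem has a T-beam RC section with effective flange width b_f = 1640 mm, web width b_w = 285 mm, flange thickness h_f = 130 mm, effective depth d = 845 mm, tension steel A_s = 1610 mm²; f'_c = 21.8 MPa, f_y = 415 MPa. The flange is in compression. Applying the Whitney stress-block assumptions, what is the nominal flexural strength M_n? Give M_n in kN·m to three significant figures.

M_n ≈ 557 kN·m

Tension: T = A_s f_y = 1610 × 415 = 668150 N.
Try a within the flange: a = T/(0.85 f'_c b_f) = 668150/(0.85 × 21.8 × 1640) = 21.99 mm.
Since a = 21.99 ≤ h_f = 130 mm, the stress block lies entirely in the flange; analyse as a rectangular beam of width b_f.
M_n = T(d − a/2) = 668150 × (845 − 10.995) = 557.24 × 10⁶ N·mm.
M_n = 557.24 kN·m.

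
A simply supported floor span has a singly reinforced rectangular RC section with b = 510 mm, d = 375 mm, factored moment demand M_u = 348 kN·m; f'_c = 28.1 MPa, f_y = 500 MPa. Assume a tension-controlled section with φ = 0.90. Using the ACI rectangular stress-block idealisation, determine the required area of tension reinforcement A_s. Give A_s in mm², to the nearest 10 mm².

A_s ≈ 2370 mm²

M_n = M_u/φ = 348/0.90 = 386.667 kN·m.
With M_n = 0.85 f'_c a b (d − a/2), solve the quadratic for a:
a = d − √(d² − 2M_n/(0.85 f'_c b)) = 375 − √(375² − 2 × 386.667×10⁶/(0.85 × 28.1 × 510)) = 97.26 mm.
A_s = 0.85 f'_c a b / f_y = 0.85 × 28.1 × 97.26 × 510 / 500 = 2369.5 mm².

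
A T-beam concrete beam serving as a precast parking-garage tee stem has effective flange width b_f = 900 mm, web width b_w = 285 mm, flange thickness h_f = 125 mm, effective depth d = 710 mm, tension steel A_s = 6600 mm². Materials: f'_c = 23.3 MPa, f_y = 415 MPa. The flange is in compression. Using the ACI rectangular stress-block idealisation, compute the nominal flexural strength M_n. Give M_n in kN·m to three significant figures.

Tension: T = A_s f_y = 6600 × 415 = 2739000 N.
Try a within the flange: a = T/(0.85 f'_c b_f) = 2739000/(0.85 × 23.3 × 900) = 153.66 mm.
a = 153.66 > h_f = 125 mm: the block extends into the web. Split into flange-overhang and web parts.
C_f = 0.85 f'_c (b_f − b_w) h_f = 0.85 × 23.3 × (900 − 285) × 125 = 1522509 N.
Remaining web compression depth: a_w = (T − C_f)/(0.85 f'_c b_w) = (2739000 − 1522509)/(0.85 × 23.3 × 285) = 215.52 mm.
M_n = C_f(d − h_f/2) + (T − C_f)(d − a_w/2) = 1522509 × (710 − 62.5) + 1216491 × (710 − 107.76) = 985.82 + 732.62 = 1718.44 × 10⁶ N·mm.
M_n = 1718.44 kN·m.

M_n ≈ 1720 kN·m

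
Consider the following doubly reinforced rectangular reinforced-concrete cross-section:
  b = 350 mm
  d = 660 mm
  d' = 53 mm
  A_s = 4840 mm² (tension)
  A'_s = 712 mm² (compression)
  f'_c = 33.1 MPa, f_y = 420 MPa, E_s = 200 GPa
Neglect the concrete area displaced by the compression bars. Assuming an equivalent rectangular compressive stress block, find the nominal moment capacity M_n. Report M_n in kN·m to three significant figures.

Assume both tension and compression steel yield.
Net tension couple steel: A_s − A'_s = 4128 mm².
a = (A_s − A'_s) f_y / (0.85 f'_c b) = 1733760/(0.85 × 33.1 × 350) = 176.07 mm.
c = a/β₁ = 176.07/0.814 = 216.30 mm; ε'_s = 0.003(c − d')/c = 0.0023 ≥ f_y/E_s = 0.0021, so compression steel does yield.
M_n = (A_s − A'_s) f_y (d − a/2) + A'_s f_y (d − d') = [1733760 × (660 − 88.035) + 299040 × (660 − 53)] × 10⁻⁶ = 991.65 + 181.52 = 1173.17 kN·m.

M_n ≈ 1170 kN·m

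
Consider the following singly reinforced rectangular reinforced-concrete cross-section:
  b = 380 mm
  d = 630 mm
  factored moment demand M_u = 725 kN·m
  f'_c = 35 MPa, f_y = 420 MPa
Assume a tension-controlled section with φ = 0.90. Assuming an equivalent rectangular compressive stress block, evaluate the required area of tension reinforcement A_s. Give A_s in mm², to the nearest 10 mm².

A_s ≈ 3380 mm²

M_n = M_u/φ = 725/0.90 = 805.556 kN·m.
With M_n = 0.85 f'_c a b (d − a/2), solve the quadratic for a:
a = d − √(d² − 2M_n/(0.85 f'_c b)) = 630 − √(630² − 2 × 805.556×10⁶/(0.85 × 35 × 380)) = 125.63 mm.
A_s = 0.85 f'_c a b / f_y = 0.85 × 35 × 125.63 × 380 / 420 = 3381.5 mm².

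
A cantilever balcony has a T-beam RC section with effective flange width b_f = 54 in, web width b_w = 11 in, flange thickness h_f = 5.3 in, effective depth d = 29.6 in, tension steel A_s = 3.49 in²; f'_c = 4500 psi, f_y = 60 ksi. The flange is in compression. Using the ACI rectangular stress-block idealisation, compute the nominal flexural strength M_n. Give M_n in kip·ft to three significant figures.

M_n ≈ 508 kip·ft

Tension: T = A_s f_y = 3.49 × 60 = 209.4 kips.
Try a within the flange: a = T/(0.85 f'_c b_f) = 209.4/(0.85 × 4.5 × 54) = 1.014 in.
Since a = 1.014 ≤ h_f = 5.3 in, the stress block lies entirely in the flange; analyse as a rectangular beam of width b_f.
M_n = T(d − a/2) = 209.4 × (29.6 − 0.507) = 6092.1 kip·in.
M_n = 6092.1/12 = 507.68 kip·ft.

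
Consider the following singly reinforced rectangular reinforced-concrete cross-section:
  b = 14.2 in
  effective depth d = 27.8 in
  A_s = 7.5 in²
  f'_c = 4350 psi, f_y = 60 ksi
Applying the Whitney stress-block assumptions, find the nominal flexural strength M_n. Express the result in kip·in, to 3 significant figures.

M_n ≈ 10600 kip·in

T = A_s f_y = 7.5 × 60 = 450 kips.
a = T/(0.85 f'_c b) = 450/(0.85 × 4.35 × 14.2) = 8.571 in.
M_n = T(d − a/2) = 450 × (27.8 − 4.2855) = 10581.5 kip·in.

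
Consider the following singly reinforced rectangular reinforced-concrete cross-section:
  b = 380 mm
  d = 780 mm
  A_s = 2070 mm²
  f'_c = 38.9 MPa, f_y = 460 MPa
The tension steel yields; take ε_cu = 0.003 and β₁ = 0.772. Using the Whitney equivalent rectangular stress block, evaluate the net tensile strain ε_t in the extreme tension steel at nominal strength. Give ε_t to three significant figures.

a = A_s f_y/(0.85 f'_c b) = 75.78 mm.
β₁ = 0.772, so c = a/β₁ = 75.78/0.772 = 98.16 mm.
From the linear strain diagram with ε_cu = 0.003: ε_t = 0.003 (d − c)/c = 0.003 × (780 − 98.16)/98.16 = 0.0208.
Since ε_t ≥ 0.005, the section is tension-controlled.

ε_t ≈ 0.0208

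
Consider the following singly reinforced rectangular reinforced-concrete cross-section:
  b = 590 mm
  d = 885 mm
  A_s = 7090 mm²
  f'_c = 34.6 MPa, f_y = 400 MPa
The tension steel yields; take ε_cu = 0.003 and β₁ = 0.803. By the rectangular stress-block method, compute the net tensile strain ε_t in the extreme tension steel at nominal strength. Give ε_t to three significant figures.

ε_t ≈ 0.0100

a = A_s f_y/(0.85 f'_c b) = 163.44 mm.
β₁ = 0.803, so c = a/β₁ = 163.44/0.803 = 203.54 mm.
From the linear strain diagram with ε_cu = 0.003: ε_t = 0.003 (d − c)/c = 0.003 × (885 − 203.54)/203.54 = 0.0100.
Since ε_t ≥ 0.005, the section is tension-controlled.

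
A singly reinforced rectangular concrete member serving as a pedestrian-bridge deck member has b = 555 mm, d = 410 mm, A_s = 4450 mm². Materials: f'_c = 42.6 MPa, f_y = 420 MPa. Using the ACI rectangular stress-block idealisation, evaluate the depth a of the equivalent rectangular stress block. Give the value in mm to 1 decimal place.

a ≈ 93.0 mm

T = A_s f_y = 4450 × 420 = 1869000 N = 1869 kN.
Setting C = 0.85 f'_c a b equal to T: a = 1869000/(0.85 × 42.6 × 555) = 93.0 mm.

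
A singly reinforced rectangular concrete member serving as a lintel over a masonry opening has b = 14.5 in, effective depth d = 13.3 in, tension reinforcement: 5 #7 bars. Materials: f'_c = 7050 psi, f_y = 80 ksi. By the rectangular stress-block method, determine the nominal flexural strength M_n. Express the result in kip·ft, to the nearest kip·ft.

M_n ≈ 238 kip·ft

A_s = 5 × 0.6 = 3 in².
T = A_s f_y = 3 × 80 = 240 kips.
a = T/(0.85 f'_c b) = 240/(0.85 × 7.05 × 14.5) = 2.762 in.
M_n = T(d − a/2) = 240 × (13.3 − 1.381) = 2860.6 kip·in = 2860.6/12 = 238.38 kip·ft.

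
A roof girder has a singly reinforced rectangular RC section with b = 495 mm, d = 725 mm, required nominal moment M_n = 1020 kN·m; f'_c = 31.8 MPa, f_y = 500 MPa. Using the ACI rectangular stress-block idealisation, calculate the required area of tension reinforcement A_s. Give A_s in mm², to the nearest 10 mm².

A_s ≈ 3050 mm²

With M_n = 0.85 f'_c a b (d − a/2), solve the quadratic for a:
a = d − √(d² − 2M_n/(0.85 f'_c b)) = 725 − √(725² − 2 × 1020×10⁶/(0.85 × 31.8 × 495)) = 114.13 mm.
A_s = 0.85 f'_c a b / f_y = 0.85 × 31.8 × 114.13 × 495 / 500 = 3054.1 mm².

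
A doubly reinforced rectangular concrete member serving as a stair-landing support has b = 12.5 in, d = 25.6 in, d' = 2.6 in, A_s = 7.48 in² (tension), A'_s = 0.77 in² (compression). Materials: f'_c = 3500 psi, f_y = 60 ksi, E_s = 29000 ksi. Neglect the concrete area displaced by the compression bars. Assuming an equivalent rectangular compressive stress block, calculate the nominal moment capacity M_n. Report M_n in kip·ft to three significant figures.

Assume both steels yield.
a = (A_s − A'_s) f_y/(0.85 f'_c b) = (7.48 − 0.77) × 60/(0.85 × 3.5 × 12.5) = 10.826 in.
c = a/β₁ = 10.826/0.85 = 12.736 in; ε'_s = 0.003(c − d')/c = 0.0024 ≥ ε_y = 0.0021, so the compression steel yields.
M_n = (A_s − A'_s) f_y (d − a/2) + A'_s f_y (d − d') = 402.6 × (25.6 − 5.413) + 46.2 × (25.6 − 2.6) = 8127.3 + 1062.6 = 9189.9 kip·in = 9189.9/12 = 765.83 kip·ft.

M_n ≈ 766 kip·ft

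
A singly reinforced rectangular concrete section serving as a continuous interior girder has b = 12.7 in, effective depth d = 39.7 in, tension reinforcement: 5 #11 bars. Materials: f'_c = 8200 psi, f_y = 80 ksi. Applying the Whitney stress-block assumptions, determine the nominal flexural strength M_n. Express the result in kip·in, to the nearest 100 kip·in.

A_s = 5 × 1.56 = 7.8 in².
T = A_s f_y = 7.8 × 80 = 624 kips.
a = T/(0.85 f'_c b) = 624/(0.85 × 8.2 × 12.7) = 7.049 in.
M_n = T(d − a/2) = 624 × (39.7 − 3.5245) = 22573.5 kip·in.

M_n ≈ 22600 kip·in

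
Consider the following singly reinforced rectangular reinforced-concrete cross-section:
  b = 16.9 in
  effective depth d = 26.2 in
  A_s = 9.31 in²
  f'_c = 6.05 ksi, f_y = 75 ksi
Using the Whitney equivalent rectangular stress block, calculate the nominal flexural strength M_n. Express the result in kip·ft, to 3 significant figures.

M_n ≈ 1290 kip·ft

T = A_s f_y = 9.31 × 75 = 698.25 kips.
a = T/(0.85 f'_c b) = 698.25/(0.85 × 6.05 × 16.9) = 8.034 in.
M_n = T(d − a/2) = 698.25 × (26.2 − 4.017) = 15489.3 kip·in = 15489.3/12 = 1290.78 kip·ft.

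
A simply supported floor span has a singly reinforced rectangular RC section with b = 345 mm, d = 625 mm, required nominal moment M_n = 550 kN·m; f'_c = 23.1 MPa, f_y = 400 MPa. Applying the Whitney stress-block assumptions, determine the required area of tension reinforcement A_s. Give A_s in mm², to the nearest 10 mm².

With M_n = 0.85 f'_c a b (d − a/2), solve the quadratic for a:
a = d − √(d² − 2M_n/(0.85 f'_c b)) = 625 − √(625² − 2 × 550×10⁶/(0.85 × 23.1 × 345)) = 147.25 mm.
A_s = 0.85 f'_c a b / f_y = 0.85 × 23.1 × 147.25 × 345 / 400 = 2493.7 mm².

A_s ≈ 2490 mm²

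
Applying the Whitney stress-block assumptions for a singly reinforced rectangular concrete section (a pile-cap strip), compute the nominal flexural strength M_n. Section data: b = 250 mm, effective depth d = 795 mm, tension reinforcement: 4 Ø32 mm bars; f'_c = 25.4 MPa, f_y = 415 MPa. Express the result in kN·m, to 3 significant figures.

M_n ≈ 896 kN·m

A_s = 4 × 804 = 3216 mm².
T = A_s f_y = 3216 × 415 = 1334640 N = 1334.64 kN.
From C = T: a = T/(0.85 f'_c b) = 1334640/(0.85 × 25.4 × 250) = 247.27 mm.
M_n = T(d − a/2) = 1334.64 kN × (795 − 123.635) mm = 896.03 kN·m.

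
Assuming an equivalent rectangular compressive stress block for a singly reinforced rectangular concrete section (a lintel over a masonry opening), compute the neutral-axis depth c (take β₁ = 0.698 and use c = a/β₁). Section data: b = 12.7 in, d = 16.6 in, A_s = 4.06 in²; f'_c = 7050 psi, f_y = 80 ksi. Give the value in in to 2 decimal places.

c ≈ 6.11 in

T = A_s f_y = 4.06 × 80 = 324.8 kips.
a = T/(0.85 f'_c b) = 324.8/(0.85 × 7.05 × 12.7) = 4.2678 in.
With β₁ = 0.698, c = a/β₁ = 4.2678/0.698 = 6.11 in.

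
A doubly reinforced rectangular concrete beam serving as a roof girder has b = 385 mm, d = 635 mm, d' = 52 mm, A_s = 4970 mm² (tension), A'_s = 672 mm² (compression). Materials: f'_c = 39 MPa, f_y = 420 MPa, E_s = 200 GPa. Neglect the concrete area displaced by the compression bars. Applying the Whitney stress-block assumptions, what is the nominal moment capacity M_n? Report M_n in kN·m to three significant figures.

Assume both tension and compression steel yield.
Net tension couple steel: A_s − A'_s = 4298 mm².
a = (A_s − A'_s) f_y / (0.85 f'_c b) = 1805160/(0.85 × 39 × 385) = 141.44 mm.
c = a/β₁ = 141.44/0.771 = 183.45 mm; ε'_s = 0.003(c − d')/c = 0.0021 ≥ f_y/E_s = 0.0021, so compression steel does yield.
M_n = (A_s − A'_s) f_y (d − a/2) + A'_s f_y (d − d') = [1805160 × (635 − 70.72) + 282240 × (635 − 52)] × 10⁻⁶ = 1018.62 + 164.55 = 1183.17 kN·m.

M_n ≈ 1180 kN·m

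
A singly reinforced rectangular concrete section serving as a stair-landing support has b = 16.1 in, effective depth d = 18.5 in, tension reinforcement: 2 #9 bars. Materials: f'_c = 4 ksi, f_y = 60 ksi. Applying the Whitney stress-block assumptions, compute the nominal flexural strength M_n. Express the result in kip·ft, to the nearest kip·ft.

M_n ≈ 174 kip·ft

A_s = 2 × 1 = 2 in².
T = A_s f_y = 2 × 60 = 120 kips.
a = T/(0.85 f'_c b) = 120/(0.85 × 4 × 16.1) = 2.192 in.
M_n = T(d − a/2) = 120 × (18.5 − 1.096) = 2088.5 kip·in = 2088.5/12 = 174.04 kip·ft.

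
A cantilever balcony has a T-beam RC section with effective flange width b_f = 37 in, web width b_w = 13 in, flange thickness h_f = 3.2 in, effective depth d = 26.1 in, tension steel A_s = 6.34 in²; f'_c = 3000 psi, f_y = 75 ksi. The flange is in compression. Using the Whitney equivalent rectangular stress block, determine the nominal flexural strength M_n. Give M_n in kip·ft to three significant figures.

M_n ≈ 910 kip·ft

Tension: T = A_s f_y = 6.34 × 75 = 475.5 kips.
Try a within the flange: a = T/(0.85 f'_c b_f) = 475.5/(0.85 × 3 × 37) = 5.040 in.
a = 5.040 > h_f = 3.2 in: the block extends into the web. Split into flange-overhang and web parts.
C_f = 0.85 f'_c (b_f − b_w) h_f = 0.85 × 3 × (37 − 13) × 3.2 = 195.8 kips.
Remaining web compression depth: a_w = (T − C_f)/(0.85 f'_c b_w) = (475.5 − 195.8)/(0.85 × 3 × 13) = 8.437 in.
M_n = C_f(d − h_f/2) + (T − C_f)(d − a_w/2) = 195.8 × (26.1 − 1.6) + 279.7 × (26.1 − 4.2185) = 4797.1 + 6120.3 = 10917.4 kip·in.
M_n = 10917.4/12 = 909.78 kip·ft.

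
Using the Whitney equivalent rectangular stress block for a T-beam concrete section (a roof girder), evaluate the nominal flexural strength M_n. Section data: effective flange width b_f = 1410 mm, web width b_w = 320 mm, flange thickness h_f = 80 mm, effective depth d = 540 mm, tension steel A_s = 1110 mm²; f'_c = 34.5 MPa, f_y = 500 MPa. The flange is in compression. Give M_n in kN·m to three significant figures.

M_n ≈ 296 kN·m

Tension: T = A_s f_y = 1110 × 500 = 555000 N.
Try a within the flange: a = T/(0.85 f'_c b_f) = 555000/(0.85 × 34.5 × 1410) = 13.42 mm.
Since a = 13.42 ≤ h_f = 80 mm, the stress block lies entirely in the flange; analyse as a rectangular beam of width b_f.
M_n = T(d − a/2) = 555000 × (540 − 6.71) = 295.98 × 10⁶ N·mm.
M_n = 295.98 kN·m.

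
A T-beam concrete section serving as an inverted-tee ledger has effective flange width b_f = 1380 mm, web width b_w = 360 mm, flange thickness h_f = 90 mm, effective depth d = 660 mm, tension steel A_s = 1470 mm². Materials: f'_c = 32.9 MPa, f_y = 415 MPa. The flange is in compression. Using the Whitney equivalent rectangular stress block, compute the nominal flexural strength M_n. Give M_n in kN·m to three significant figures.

Tension: T = A_s f_y = 1470 × 415 = 610050 N.
Try a within the flange: a = T/(0.85 f'_c b_f) = 610050/(0.85 × 32.9 × 1380) = 15.81 mm.
Since a = 15.81 ≤ h_f = 90 mm, the stress block lies entirely in the flange; analyse as a rectangular beam of width b_f.
M_n = T(d − a/2) = 610050 × (660 − 7.905) = 397.81 × 10⁶ N·mm.
M_n = 397.81 kN·m.

M_n ≈ 398 kN·m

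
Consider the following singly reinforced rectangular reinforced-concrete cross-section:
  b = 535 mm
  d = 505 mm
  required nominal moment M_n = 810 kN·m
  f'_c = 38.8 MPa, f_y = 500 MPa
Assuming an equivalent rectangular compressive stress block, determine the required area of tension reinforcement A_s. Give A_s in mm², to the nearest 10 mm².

With M_n = 0.85 f'_c a b (d − a/2), solve the quadratic for a:
a = d − √(d² − 2M_n/(0.85 f'_c b)) = 505 − √(505² − 2 × 810×10⁶/(0.85 × 38.8 × 535)) = 101.01 mm.
A_s = 0.85 f'_c a b / f_y = 0.85 × 38.8 × 101.01 × 535 / 500 = 3564.5 mm².

A_s ≈ 3560 mm²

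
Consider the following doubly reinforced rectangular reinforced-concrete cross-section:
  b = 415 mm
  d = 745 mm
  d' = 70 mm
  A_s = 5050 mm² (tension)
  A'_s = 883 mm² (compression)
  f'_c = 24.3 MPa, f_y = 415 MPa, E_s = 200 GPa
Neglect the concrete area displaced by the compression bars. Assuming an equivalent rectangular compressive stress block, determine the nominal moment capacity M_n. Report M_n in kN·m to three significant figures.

M_n ≈ 1360 kN·m

Assume both tension and compression steel yield.
Net tension couple steel: A_s − A'_s = 4167 mm².
a = (A_s − A'_s) f_y / (0.85 f'_c b) = 1729305/(0.85 × 24.3 × 415) = 201.74 mm.
c = a/β₁ = 201.74/0.85 = 237.34 mm; ε'_s = 0.003(c − d')/c = 0.0021 ≥ f_y/E_s = 0.0021, so compression steel does yield.
M_n = (A_s − A'_s) f_y (d − a/2) + A'_s f_y (d − d') = [1729305 × (745 − 100.87) + 366445 × (745 − 70)] × 10⁻⁶ = 1113.90 + 247.35 = 1361.25 kN·m.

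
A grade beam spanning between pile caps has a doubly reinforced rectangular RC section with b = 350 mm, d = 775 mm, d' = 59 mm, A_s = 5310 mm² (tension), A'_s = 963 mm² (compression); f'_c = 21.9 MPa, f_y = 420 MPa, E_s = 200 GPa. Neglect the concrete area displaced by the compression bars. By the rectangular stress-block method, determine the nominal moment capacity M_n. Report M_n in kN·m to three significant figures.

M_n ≈ 1450 kN·m

Assume both tension and compression steel yield.
Net tension couple steel: A_s − A'_s = 4347 mm².
a = (A_s − A'_s) f_y / (0.85 f'_c b) = 1825740/(0.85 × 21.9 × 350) = 280.23 mm.
c = a/β₁ = 280.23/0.85 = 329.68 mm; ε'_s = 0.003(c − d')/c = 0.0025 ≥ f_y/E_s = 0.0021, so compression steel does yield.
M_n = (A_s − A'_s) f_y (d − a/2) + A'_s f_y (d − d') = [1825740 × (775 − 140.115) + 404460 × (775 − 59)] × 10⁻⁶ = 1159.13 + 289.59 = 1448.72 kN·m.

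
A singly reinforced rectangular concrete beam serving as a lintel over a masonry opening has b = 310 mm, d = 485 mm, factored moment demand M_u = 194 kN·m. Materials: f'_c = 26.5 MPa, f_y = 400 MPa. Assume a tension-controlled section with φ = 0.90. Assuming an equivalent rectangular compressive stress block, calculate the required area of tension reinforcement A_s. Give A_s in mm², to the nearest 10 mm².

M_n = M_u/φ = 194/0.90 = 215.556 kN·m.
With M_n = 0.85 f'_c a b (d − a/2), solve the quadratic for a:
a = d − √(d² − 2M_n/(0.85 f'_c b)) = 485 − √(485² − 2 × 215.556×10⁶/(0.85 × 26.5 × 310)) = 68.48 mm.
A_s = 0.85 f'_c a b / f_y = 0.85 × 26.5 × 68.48 × 310 / 400 = 1195.4 mm².

A_s ≈ 1200 mm²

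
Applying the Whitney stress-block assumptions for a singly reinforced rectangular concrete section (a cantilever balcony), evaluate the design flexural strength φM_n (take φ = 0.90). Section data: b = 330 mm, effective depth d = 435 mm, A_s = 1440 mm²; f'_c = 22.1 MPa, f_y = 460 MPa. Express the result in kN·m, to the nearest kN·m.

T = A_s f_y = 1440 × 460 = 662400 N = 662.4 kN.
From C = T: a = T/(0.85 f'_c b) = 662400/(0.85 × 22.1 × 330) = 106.86 mm.
M_n = T(d − a/2) = 662.4 kN × (435 − 53.43) mm = 252.75 kN·m.
φM_n = 0.90 × 252.75 = 227.48 kN·m.

φM_n ≈ 227 kN·m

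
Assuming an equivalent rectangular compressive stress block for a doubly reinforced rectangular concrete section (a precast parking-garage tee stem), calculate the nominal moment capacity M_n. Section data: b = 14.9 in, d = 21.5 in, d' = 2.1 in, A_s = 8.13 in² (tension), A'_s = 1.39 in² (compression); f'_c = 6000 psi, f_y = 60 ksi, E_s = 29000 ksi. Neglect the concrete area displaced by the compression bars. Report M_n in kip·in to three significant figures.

Assume both steels yield.
a = (A_s − A'_s) f_y/(0.85 f'_c b) = (8.13 − 1.39) × 60/(0.85 × 6 × 14.9) = 5.322 in.
c = a/β₁ = 5.322/0.75 = 7.096 in; ε'_s = 0.003(c − d')/c = 0.0021 ≥ ε_y = 0.0021, so the compression steel yields.
M_n = (A_s − A'_s) f_y (d − a/2) + A'_s f_y (d − d') = 404.4 × (21.5 − 2.661) + 83.4 × (21.5 − 2.1) = 7618.5 + 1618.0 = 9236.5 kip·in.

M_n ≈ 9240 kip·in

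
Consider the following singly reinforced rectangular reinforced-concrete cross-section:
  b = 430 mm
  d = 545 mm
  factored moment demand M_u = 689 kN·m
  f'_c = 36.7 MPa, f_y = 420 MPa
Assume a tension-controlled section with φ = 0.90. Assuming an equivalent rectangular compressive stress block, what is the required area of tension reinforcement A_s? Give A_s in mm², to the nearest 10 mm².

A_s ≈ 3750 mm²

M_n = M_u/φ = 689/0.90 = 765.556 kN·m.
With M_n = 0.85 f'_c a b (d − a/2), solve the quadratic for a:
a = d − √(d² − 2M_n/(0.85 f'_c b)) = 545 − √(545² − 2 × 765.556×10⁶/(0.85 × 36.7 × 430)) = 117.35 mm.
A_s = 0.85 f'_c a b / f_y = 0.85 × 36.7 × 117.35 × 430 / 420 = 3747.9 mm².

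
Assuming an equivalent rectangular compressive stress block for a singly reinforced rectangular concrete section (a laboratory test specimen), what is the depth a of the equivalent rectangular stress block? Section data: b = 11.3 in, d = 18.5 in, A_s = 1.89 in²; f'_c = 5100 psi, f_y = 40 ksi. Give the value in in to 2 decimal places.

T = A_s f_y = 1.89 × 40 = 75.6 kips.
a = T/(0.85 f'_c b) = 75.6/(0.85 × 5.1 × 11.3) = 1.54 in.

a ≈ 1.54 in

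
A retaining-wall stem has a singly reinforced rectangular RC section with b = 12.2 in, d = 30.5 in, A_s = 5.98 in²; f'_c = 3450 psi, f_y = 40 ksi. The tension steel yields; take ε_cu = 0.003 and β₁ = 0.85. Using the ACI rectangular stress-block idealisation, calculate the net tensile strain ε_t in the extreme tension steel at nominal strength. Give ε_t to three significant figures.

a = A_s f_y/(0.85 f'_c b) = 6.686 in.
β₁ = 0.85, so c = a/β₁ = 6.686/0.85 = 7.866 in.
From the linear strain diagram with ε_cu = 0.003: ε_t = 0.003 (d − c)/c = 0.003 × (30.5 − 7.866)/7.866 = 0.00863.
Since ε_t ≥ 0.005, the section is tension-controlled.

ε_t ≈ 0.00863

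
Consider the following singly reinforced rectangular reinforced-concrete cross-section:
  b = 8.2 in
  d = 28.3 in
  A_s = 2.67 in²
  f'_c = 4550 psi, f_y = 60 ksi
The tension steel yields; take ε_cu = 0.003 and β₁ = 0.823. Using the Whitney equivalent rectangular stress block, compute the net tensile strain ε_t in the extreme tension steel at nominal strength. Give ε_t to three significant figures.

a = A_s f_y/(0.85 f'_c b) = 5.051 in.
β₁ = 0.823, so c = a/β₁ = 5.051/0.823 = 6.137 in.
From the linear strain diagram with ε_cu = 0.003: ε_t = 0.003 (d − c)/c = 0.003 × (28.3 − 6.137)/6.137 = 0.0108.
Since ε_t ≥ 0.005, the section is tension-controlled.

ε_t ≈ 0.0108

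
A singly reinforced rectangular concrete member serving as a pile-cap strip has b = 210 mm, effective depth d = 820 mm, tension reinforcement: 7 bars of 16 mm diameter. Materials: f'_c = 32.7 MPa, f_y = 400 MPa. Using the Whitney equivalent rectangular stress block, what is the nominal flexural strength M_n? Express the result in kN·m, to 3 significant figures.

M_n ≈ 434 kN·m

A_s = 7 × 201 = 1407 mm².
T = A_s f_y = 1407 × 400 = 562800 N = 562.8 kN.
From C = T: a = T/(0.85 f'_c b) = 562800/(0.85 × 32.7 × 210) = 96.42 mm.
M_n = T(d − a/2) = 562.8 kN × (820 − 48.21) mm = 434.36 kN·m.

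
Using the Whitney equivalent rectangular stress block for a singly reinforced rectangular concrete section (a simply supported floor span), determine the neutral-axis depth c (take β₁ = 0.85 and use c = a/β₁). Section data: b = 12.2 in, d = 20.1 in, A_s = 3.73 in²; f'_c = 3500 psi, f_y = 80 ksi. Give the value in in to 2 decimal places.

c ≈ 9.67 in

T = A_s f_y = 3.73 × 80 = 298.4 kips.
a = T/(0.85 f'_c b) = 298.4/(0.85 × 3.5 × 12.2) = 8.2215 in.
With β₁ = 0.85, c = a/β₁ = 8.2215/0.85 = 9.67 in.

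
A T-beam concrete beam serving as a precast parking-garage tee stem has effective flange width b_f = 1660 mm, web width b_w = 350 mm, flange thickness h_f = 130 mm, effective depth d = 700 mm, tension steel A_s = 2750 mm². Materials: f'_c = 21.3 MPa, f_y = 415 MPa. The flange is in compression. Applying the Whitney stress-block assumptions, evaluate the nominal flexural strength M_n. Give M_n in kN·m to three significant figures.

M_n ≈ 777 kN·m

Tension: T = A_s f_y = 2750 × 415 = 1141250 N.
Try a within the flange: a = T/(0.85 f'_c b_f) = 1141250/(0.85 × 21.3 × 1660) = 37.97 mm.
Since a = 37.97 ≤ h_f = 130 mm, the stress block lies entirely in the flange; analyse as a rectangular beam of width b_f.
M_n = T(d − a/2) = 1141250 × (700 − 18.985) = 777.21 × 10⁶ N·mm.
M_n = 777.21 kN·m.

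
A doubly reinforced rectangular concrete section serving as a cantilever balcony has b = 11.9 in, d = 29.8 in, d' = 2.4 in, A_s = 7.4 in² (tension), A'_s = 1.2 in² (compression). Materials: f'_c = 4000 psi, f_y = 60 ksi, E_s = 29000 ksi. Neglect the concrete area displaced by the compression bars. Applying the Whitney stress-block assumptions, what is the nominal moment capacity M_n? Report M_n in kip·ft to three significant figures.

M_n ≈ 946 kip·ft

Assume both steels yield.
a = (A_s − A'_s) f_y/(0.85 f'_c b) = (7.4 − 1.2) × 60/(0.85 × 4 × 11.9) = 9.194 in.
c = a/β₁ = 9.194/0.85 = 10.816 in; ε'_s = 0.003(c − d')/c = 0.0023 ≥ ε_y = 0.0021, so the compression steel yields.
M_n = (A_s − A'_s) f_y (d − a/2) + A'_s f_y (d − d') = 372 × (29.8 − 4.597) + 72 × (29.8 − 2.4) = 9375.5 + 1972.8 = 11348.3 kip·in = 11348.3/12 = 945.69 kip·ft.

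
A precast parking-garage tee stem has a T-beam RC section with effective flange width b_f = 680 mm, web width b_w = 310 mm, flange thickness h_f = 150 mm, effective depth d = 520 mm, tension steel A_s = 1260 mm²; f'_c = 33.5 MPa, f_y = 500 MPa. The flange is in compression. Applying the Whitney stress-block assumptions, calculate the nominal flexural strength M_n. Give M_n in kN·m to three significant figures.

Tension: T = A_s f_y = 1260 × 500 = 630000 N.
Try a within the flange: a = T/(0.85 f'_c b_f) = 630000/(0.85 × 33.5 × 680) = 32.54 mm.
Since a = 32.54 ≤ h_f = 150 mm, the stress block lies entirely in the flange; analyse as a rectangular beam of width b_f.
M_n = T(d − a/2) = 630000 × (520 − 16.27) = 317.35 × 10⁶ N·mm.
M_n = 317.35 kN·m.

M_n ≈ 317 kN·m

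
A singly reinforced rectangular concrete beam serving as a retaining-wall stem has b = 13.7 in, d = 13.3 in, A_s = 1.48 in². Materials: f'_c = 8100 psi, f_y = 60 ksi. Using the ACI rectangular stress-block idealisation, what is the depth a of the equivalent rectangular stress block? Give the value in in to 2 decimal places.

T = A_s f_y = 1.48 × 60 = 88.8 kips.
a = T/(0.85 f'_c b) = 88.8/(0.85 × 8.1 × 13.7) = 0.94 in.

a ≈ 0.94 in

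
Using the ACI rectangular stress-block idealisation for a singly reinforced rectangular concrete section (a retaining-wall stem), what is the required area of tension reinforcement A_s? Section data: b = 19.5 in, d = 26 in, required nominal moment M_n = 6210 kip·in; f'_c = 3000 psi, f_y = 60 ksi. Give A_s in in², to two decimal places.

From M_n = 0.85 f'_c a b (d − a/2):
a = d − √(d² − 2M_n/(0.85 f'_c b)) = 26 − √(26² − 2 × 6210/(0.85 × 3 × 19.5)) = 5.355 in.
A_s = 0.85 f'_c a b / f_y = 0.85 × 3 × 5.355 × 19.5 / 60 = 4.438 in².

A_s ≈ 4.44 in²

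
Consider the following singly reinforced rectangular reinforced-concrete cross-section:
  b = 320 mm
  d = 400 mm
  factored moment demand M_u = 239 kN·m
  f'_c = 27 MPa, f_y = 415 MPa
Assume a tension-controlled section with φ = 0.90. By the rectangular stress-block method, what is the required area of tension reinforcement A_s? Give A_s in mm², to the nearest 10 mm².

A_s ≈ 1840 mm²

M_n = M_u/φ = 239/0.90 = 265.556 kN·m.
With M_n = 0.85 f'_c a b (d − a/2), solve the quadratic for a:
a = d − √(d² − 2M_n/(0.85 f'_c b)) = 400 − √(400² − 2 × 265.556×10⁶/(0.85 × 27 × 320)) = 103.89 mm.
A_s = 0.85 f'_c a b / f_y = 0.85 × 27 × 103.89 × 320 / 415 = 1838.5 mm².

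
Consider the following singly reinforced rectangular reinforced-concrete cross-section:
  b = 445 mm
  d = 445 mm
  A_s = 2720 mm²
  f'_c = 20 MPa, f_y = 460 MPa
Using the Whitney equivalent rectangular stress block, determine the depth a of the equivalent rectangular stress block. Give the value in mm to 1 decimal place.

T = A_s f_y = 2720 × 460 = 1251200 N = 1251.2 kN.
Setting C = 0.85 f'_c a b equal to T: a = 1251200/(0.85 × 20 × 445) = 165.4 mm.

a ≈ 165.4 mm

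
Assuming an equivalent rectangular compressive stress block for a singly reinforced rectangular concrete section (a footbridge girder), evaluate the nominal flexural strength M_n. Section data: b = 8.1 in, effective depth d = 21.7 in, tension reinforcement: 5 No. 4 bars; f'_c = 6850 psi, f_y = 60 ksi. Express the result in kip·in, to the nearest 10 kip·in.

M_n ≈ 1260 kip·in

A_s = 5 × 0.2 = 1 in².
T = A_s f_y = 1 × 60 = 60 kips.
a = T/(0.85 f'_c b) = 60/(0.85 × 6.85 × 8.1) = 1.272 in.
M_n = T(d − a/2) = 60 × (21.7 − 0.636) = 1263.8 kip·in.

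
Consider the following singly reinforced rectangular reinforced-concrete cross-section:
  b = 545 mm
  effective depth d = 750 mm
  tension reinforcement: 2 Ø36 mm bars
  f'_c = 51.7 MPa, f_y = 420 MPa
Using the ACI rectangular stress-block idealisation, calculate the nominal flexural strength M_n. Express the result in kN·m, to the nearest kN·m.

A_s = 2 × 1018 = 2036 mm².
T = A_s f_y = 2036 × 420 = 855120 N = 855.12 kN.
From C = T: a = T/(0.85 f'_c b) = 855120/(0.85 × 51.7 × 545) = 35.70 mm.
M_n = T(d − a/2) = 855.12 kN × (750 − 17.85) mm = 626.08 kN·m.

M_n ≈ 626 kN·m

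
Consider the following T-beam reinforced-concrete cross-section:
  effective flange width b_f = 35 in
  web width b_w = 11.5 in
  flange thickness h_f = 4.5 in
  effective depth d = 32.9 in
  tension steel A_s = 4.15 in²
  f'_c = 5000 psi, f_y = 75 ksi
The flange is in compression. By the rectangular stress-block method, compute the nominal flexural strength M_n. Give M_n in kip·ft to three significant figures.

M_n ≈ 826 kip·ft

Tension: T = A_s f_y = 4.15 × 75 = 311.25 kips.
Try a within the flange: a = T/(0.85 f'_c b_f) = 311.25/(0.85 × 5 × 35) = 2.092 in.
Since a = 2.092 ≤ h_f = 4.5 in, the stress block lies entirely in the flange; analyse as a rectangular beam of width b_f.
M_n = T(d − a/2) = 311.25 × (32.9 − 1.046) = 9914.6 kip·in.
M_n = 9914.6/12 = 826.22 kip·ft.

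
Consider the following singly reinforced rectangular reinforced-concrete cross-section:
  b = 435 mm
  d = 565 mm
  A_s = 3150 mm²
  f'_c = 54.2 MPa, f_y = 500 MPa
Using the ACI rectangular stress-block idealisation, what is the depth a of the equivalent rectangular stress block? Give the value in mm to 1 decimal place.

T = A_s f_y = 3150 × 500 = 1575000 N = 1575 kN.
Setting C = 0.85 f'_c a b equal to T: a = 1575000/(0.85 × 54.2 × 435) = 78.6 mm.

a ≈ 78.6 mm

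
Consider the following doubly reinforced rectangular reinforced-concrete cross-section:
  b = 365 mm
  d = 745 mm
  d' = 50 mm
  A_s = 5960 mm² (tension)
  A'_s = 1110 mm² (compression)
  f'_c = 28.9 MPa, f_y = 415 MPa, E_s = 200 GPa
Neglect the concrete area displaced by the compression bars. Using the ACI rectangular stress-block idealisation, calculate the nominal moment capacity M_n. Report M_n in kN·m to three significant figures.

M_n ≈ 1590 kN·m

Assume both tension and compression steel yield.
Net tension couple steel: A_s − A'_s = 4850 mm².
a = (A_s − A'_s) f_y / (0.85 f'_c b) = 2012750/(0.85 × 28.9 × 365) = 224.48 mm.
c = a/β₁ = 224.48/0.844 = 265.97 mm; ε'_s = 0.003(c − d')/c = 0.0024 ≥ f_y/E_s = 0.0021, so compression steel does yield.
M_n = (A_s − A'_s) f_y (d − a/2) + A'_s f_y (d − d') = [2012750 × (745 − 112.24) + 460650 × (745 − 50)] × 10⁻⁶ = 1273.59 + 320.15 = 1593.74 kN·m.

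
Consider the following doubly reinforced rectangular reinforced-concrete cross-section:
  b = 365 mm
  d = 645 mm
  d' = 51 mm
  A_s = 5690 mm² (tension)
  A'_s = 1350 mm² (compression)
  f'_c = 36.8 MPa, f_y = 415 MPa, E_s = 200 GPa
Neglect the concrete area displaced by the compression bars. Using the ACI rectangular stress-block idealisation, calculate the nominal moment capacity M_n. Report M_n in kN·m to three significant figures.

Assume both tension and compression steel yield.
Net tension couple steel: A_s − A'_s = 4340 mm².
a = (A_s − A'_s) f_y / (0.85 f'_c b) = 1801100/(0.85 × 36.8 × 365) = 157.75 mm.
c = a/β₁ = 157.75/0.787 = 200.44 mm; ε'_s = 0.003(c − d')/c = 0.0022 ≥ f_y/E_s = 0.0021, so compression steel does yield.
M_n = (A_s − A'_s) f_y (d − a/2) + A'_s f_y (d − d') = [1801100 × (645 − 78.875) + 560250 × (645 − 51)] × 10⁻⁶ = 1019.65 + 332.79 = 1352.44 kN·m.

M_n ≈ 1350 kN·m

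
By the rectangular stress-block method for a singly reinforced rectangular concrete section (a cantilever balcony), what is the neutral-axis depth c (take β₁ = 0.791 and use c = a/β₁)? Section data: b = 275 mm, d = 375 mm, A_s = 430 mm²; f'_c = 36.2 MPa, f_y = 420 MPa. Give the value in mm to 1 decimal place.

c ≈ 27.0 mm

T = A_s f_y = 430 × 420 = 180600 N = 180.6 kN.
Setting C = 0.85 f'_c a b equal to T: a = 180600/(0.85 × 36.2 × 275) = 21.343 mm.
With β₁ = 0.791, c = a/β₁ = 21.343/0.791 = 27.0 mm.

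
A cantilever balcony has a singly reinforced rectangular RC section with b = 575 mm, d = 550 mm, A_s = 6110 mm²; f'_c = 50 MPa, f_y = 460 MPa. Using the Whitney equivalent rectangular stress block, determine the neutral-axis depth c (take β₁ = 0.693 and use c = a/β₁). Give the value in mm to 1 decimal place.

c ≈ 166.0 mm

T = A_s f_y = 6110 × 460 = 2810600 N = 2810.6 kN.
Setting C = 0.85 f'_c a b equal to T: a = 2810600/(0.85 × 50 × 575) = 115.012 mm.
With β₁ = 0.693, c = a/β₁ = 115.012/0.693 = 166.0 mm.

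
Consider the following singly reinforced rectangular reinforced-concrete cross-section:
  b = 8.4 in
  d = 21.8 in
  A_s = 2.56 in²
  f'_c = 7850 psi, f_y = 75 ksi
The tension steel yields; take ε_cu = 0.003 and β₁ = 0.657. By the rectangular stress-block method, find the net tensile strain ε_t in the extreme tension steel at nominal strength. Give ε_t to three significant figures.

a = A_s f_y/(0.85 f'_c b) = 3.426 in.
β₁ = 0.657, so c = a/β₁ = 3.426/0.657 = 5.215 in.
From the linear strain diagram with ε_cu = 0.003: ε_t = 0.003 (d − c)/c = 0.003 × (21.8 − 5.215)/5.215 = 0.00954.
Since ε_t ≥ 0.005, the section is tension-controlled.

ε_t ≈ 0.00954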